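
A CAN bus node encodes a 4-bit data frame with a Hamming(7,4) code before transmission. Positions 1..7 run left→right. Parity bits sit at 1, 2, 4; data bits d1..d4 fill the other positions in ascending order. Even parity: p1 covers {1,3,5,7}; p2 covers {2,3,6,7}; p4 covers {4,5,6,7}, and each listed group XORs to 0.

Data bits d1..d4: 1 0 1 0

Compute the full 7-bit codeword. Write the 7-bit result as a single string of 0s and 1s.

Place data at non-parity positions: p1 p2 1 p4 0 1 0
p1 (pos 1,3,5,7): XOR of data positions = 1⊕0⊕0 = 1
p2 (pos 2,3,6,7): XOR of data positions = 1⊕1⊕0 = 0
p4 (pos 4,5,6,7): XOR of data positions = 0⊕1⊕0 = 1
Codeword: 1011010

1011010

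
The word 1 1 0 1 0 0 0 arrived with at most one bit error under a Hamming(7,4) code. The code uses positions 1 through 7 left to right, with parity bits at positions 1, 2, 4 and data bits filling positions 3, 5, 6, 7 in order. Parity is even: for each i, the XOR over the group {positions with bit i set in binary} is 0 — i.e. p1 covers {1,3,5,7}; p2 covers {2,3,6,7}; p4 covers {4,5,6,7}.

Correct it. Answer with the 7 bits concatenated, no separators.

s1 (pos 1,3,5,7): 1⊕0⊕0⊕0 = 1
s2 (pos 2,3,6,7): 1⊕0⊕0⊕0 = 1
s4 (pos 4,5,6,7): 1⊕0⊕0⊕0 = 1
Syndrome s4…s1 = 111 → error at position 7.
Flip position 7: 1101000 → 1101001

1101001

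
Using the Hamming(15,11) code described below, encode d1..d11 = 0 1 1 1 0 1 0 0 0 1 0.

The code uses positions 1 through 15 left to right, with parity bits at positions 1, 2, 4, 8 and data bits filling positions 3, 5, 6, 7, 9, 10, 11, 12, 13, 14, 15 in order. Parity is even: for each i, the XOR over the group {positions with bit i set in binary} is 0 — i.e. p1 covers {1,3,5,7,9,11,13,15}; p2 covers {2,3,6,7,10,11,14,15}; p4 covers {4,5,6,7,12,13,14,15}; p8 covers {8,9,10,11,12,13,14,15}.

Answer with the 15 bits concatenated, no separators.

Place data at non-parity positions: p1 p2 0 p4 1 1 1 p8 0 1 0 0 0 1 0
p1 (pos 1,3,5,7,9,11,13,15): XOR of data positions = 0⊕1⊕1⊕0⊕0⊕0⊕0 = 0
p2 (pos 2,3,6,7,10,11,14,15): XOR of data positions = 0⊕1⊕1⊕1⊕0⊕1⊕0 = 0
p4 (pos 4,5,6,7,12,13,14,15): XOR of data positions = 1⊕1⊕1⊕0⊕0⊕1⊕0 = 0
p8 (pos 8,9,10,11,12,13,14,15): XOR of data positions = 0⊕1⊕0⊕0⊕0⊕1⊕0 = 0
Codeword: 000011100100010

000011100100010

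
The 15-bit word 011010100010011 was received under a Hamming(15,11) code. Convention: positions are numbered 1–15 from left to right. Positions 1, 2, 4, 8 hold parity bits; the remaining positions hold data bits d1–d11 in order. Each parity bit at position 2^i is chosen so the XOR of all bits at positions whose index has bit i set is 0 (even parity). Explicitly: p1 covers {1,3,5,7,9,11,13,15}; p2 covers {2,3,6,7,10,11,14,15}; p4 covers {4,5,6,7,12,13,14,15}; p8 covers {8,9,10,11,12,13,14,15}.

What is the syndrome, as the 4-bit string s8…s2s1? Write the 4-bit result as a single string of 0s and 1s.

1001

s1 (pos 1,3,5,7,9,11,13,15): 0⊕1⊕1⊕1⊕0⊕1⊕0⊕1 = 1
s2 (pos 2,3,6,7,10,11,14,15): 1⊕1⊕0⊕1⊕0⊕1⊕1⊕1 = 0
s4 (pos 4,5,6,7,12,13,14,15): 0⊕1⊕0⊕1⊕0⊕0⊕1⊕1 = 0
s8 (pos 8,9,10,11,12,13,14,15): 0⊕0⊕0⊕1⊕0⊕0⊕1⊕1 = 1
Syndrome s8…s1 = 1001 → error at position 9.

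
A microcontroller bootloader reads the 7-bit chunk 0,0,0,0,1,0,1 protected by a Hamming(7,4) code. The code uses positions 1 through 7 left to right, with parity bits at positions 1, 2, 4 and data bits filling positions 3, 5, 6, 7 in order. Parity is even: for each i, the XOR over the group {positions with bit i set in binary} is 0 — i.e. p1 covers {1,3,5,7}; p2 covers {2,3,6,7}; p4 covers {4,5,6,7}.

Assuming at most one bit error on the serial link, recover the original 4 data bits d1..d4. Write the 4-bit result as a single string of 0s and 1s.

0101

s1 (pos 1,3,5,7): 0⊕0⊕1⊕1 = 0
s2 (pos 2,3,6,7): 0⊕0⊕0⊕1 = 1
s4 (pos 4,5,6,7): 0⊕1⊕0⊕1 = 0
Syndrome s4…s1 = 010 → error at position 2.
Flip position 2: 0000101 → 0100101
Read data bits from positions 3,5,6,7: 0101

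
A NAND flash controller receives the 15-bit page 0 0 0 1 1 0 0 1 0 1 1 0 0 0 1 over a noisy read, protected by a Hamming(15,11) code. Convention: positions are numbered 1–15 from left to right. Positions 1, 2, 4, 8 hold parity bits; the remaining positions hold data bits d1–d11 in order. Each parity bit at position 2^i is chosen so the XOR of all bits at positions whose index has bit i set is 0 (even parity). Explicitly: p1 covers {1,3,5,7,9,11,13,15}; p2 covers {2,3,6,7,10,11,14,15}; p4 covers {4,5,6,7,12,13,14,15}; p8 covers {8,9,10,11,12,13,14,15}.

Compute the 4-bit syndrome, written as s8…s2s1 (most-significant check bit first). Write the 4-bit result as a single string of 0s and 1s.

s1 (pos 1,3,5,7,9,11,13,15): 0⊕0⊕1⊕0⊕0⊕1⊕0⊕1 = 1
s2 (pos 2,3,6,7,10,11,14,15): 0⊕0⊕0⊕0⊕1⊕1⊕0⊕1 = 1
s4 (pos 4,5,6,7,12,13,14,15): 1⊕1⊕0⊕0⊕0⊕0⊕0⊕1 = 1
s8 (pos 8,9,10,11,12,13,14,15): 1⊕0⊕1⊕1⊕0⊕0⊕0⊕1 = 0
Syndrome s8…s1 = 0111 → error at position 7.

0111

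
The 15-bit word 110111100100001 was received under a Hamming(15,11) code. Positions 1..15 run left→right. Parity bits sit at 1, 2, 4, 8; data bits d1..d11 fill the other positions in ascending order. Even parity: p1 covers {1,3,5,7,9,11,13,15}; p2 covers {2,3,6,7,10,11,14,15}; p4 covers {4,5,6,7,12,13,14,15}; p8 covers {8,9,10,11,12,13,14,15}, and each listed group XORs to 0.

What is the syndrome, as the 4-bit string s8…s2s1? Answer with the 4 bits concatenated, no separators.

0110

s1 (pos 1,3,5,7,9,11,13,15): 1⊕0⊕1⊕1⊕0⊕0⊕0⊕1 = 0
s2 (pos 2,3,6,7,10,11,14,15): 1⊕0⊕1⊕1⊕1⊕0⊕0⊕1 = 1
s4 (pos 4,5,6,7,12,13,14,15): 1⊕1⊕1⊕1⊕0⊕0⊕0⊕1 = 1
s8 (pos 8,9,10,11,12,13,14,15): 0⊕0⊕1⊕0⊕0⊕0⊕0⊕1 = 0
Syndrome s8…s1 = 0110 → error at position 6.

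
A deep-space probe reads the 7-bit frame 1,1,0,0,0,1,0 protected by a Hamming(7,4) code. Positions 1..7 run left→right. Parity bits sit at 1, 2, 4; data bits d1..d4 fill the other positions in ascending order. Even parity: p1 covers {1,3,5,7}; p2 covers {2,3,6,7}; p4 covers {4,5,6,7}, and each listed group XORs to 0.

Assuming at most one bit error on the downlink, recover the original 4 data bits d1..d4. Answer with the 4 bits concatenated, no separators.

0110

s1 (pos 1,3,5,7): 1⊕0⊕0⊕0 = 1
s2 (pos 2,3,6,7): 1⊕0⊕1⊕0 = 0
s4 (pos 4,5,6,7): 0⊕0⊕1⊕0 = 1
Syndrome s4…s1 = 101 → error at position 5.
Flip position 5: 1100010 → 1100110
Read data bits from positions 3,5,6,7: 0110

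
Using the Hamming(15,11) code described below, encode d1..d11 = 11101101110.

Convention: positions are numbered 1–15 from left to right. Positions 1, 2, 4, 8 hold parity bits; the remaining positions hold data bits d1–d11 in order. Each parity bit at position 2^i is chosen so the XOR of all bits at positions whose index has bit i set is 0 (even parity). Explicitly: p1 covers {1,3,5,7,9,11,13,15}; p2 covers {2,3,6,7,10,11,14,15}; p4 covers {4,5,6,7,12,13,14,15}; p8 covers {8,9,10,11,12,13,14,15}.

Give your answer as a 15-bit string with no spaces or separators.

Place data at non-parity positions: p1 p2 1 p4 1 1 0 p8 1 1 0 1 1 1 0
p1 (pos 1,3,5,7,9,11,13,15): XOR of data positions = 1⊕1⊕0⊕1⊕0⊕1⊕0 = 0
p2 (pos 2,3,6,7,10,11,14,15): XOR of data positions = 1⊕1⊕0⊕1⊕0⊕1⊕0 = 0
p4 (pos 4,5,6,7,12,13,14,15): XOR of data positions = 1⊕1⊕0⊕1⊕1⊕1⊕0 = 1
p8 (pos 8,9,10,11,12,13,14,15): XOR of data positions = 1⊕1⊕0⊕1⊕1⊕1⊕0 = 1
Codeword: 001111011101110

001111011101110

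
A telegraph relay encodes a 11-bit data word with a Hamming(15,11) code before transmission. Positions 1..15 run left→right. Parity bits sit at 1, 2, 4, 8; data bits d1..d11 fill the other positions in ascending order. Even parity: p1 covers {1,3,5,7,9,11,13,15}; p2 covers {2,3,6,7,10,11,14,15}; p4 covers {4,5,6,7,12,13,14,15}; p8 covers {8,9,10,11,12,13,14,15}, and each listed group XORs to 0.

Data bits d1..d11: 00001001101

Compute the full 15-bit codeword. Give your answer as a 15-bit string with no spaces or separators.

Place data at non-parity positions: p1 p2 0 p4 0 0 0 p8 1 0 0 1 1 0 1
p1 (pos 1,3,5,7,9,11,13,15): XOR of data positions = 0⊕0⊕0⊕1⊕0⊕1⊕1 = 1
p2 (pos 2,3,6,7,10,11,14,15): XOR of data positions = 0⊕0⊕0⊕0⊕0⊕0⊕1 = 1
p4 (pos 4,5,6,7,12,13,14,15): XOR of data positions = 0⊕0⊕0⊕1⊕1⊕0⊕1 = 1
p8 (pos 8,9,10,11,12,13,14,15): XOR of data positions = 1⊕0⊕0⊕1⊕1⊕0⊕1 = 0
Codeword: 110100001001101

110100001001101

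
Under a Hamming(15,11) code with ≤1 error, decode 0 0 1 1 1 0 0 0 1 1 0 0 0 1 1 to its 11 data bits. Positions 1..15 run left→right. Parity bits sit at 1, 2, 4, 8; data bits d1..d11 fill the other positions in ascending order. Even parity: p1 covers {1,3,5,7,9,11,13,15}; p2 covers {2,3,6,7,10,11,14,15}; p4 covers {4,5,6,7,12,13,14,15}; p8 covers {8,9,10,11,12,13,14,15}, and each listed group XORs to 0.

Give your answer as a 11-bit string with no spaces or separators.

s1 (pos 1,3,5,7,9,11,13,15): 0⊕1⊕1⊕0⊕1⊕0⊕0⊕1 = 0
s2 (pos 2,3,6,7,10,11,14,15): 0⊕1⊕0⊕0⊕1⊕0⊕1⊕1 = 0
s4 (pos 4,5,6,7,12,13,14,15): 1⊕1⊕0⊕0⊕0⊕0⊕1⊕1 = 0
s8 (pos 8,9,10,11,12,13,14,15): 0⊕1⊕1⊕0⊕0⊕0⊕1⊕1 = 0
Syndrome s8…s1 = 0000 → no error.
Read data bits from positions 3,5,6,7,9,10,11,12,13,14,15: 11001100011

11001100011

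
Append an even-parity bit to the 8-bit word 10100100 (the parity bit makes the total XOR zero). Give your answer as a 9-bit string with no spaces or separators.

XOR of the 8 data bits: 1⊕0⊕1⊕0⊕0⊕1⊕0⊕0 = 1
Parity bit = 1 (so all 9 bits XOR to 0).

101001001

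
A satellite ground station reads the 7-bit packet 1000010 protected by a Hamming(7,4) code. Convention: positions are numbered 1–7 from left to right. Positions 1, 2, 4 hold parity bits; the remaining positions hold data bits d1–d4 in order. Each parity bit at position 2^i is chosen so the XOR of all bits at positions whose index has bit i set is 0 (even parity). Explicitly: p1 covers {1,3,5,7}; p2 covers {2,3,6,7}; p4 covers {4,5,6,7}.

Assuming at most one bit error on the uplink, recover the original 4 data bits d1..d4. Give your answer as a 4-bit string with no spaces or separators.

s1 (pos 1,3,5,7): 1⊕0⊕0⊕0 = 1
s2 (pos 2,3,6,7): 0⊕0⊕1⊕0 = 1
s4 (pos 4,5,6,7): 0⊕0⊕1⊕0 = 1
Syndrome s4…s1 = 111 → error at position 7.
Flip position 7: 1000010 → 1000011
Read data bits from positions 3,5,6,7: 0011

0011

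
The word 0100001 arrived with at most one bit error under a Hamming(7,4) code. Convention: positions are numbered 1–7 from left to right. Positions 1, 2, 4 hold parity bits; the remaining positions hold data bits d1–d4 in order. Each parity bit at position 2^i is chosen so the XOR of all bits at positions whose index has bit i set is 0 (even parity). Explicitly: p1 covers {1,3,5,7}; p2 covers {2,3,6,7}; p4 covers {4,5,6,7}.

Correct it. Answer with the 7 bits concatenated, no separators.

s1 (pos 1,3,5,7): 0⊕0⊕0⊕1 = 1
s2 (pos 2,3,6,7): 1⊕0⊕0⊕1 = 0
s4 (pos 4,5,6,7): 0⊕0⊕0⊕1 = 1
Syndrome s4…s1 = 101 → error at position 5.
Flip position 5: 0100001 → 0100101

0100101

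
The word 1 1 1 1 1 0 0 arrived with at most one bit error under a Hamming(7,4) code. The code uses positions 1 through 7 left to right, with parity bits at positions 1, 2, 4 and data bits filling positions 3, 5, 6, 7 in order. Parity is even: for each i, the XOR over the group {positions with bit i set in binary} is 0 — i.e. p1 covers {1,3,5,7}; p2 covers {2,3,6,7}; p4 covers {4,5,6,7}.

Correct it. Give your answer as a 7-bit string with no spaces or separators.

s1 (pos 1,3,5,7): 1⊕1⊕1⊕0 = 1
s2 (pos 2,3,6,7): 1⊕1⊕0⊕0 = 0
s4 (pos 4,5,6,7): 1⊕1⊕0⊕0 = 0
Syndrome s4…s1 = 001 → error at position 1.
Flip position 1: 1111100 → 0111100

0111100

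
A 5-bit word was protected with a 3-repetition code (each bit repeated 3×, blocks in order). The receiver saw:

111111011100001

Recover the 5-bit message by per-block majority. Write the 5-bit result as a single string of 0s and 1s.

11100

Block 1 (111): 3 ones → 1
Block 2 (111): 3 ones → 1
Block 3 (011): 2 ones → 1
Block 4 (100): 1 one → 0
Block 5 (001): 1 one → 0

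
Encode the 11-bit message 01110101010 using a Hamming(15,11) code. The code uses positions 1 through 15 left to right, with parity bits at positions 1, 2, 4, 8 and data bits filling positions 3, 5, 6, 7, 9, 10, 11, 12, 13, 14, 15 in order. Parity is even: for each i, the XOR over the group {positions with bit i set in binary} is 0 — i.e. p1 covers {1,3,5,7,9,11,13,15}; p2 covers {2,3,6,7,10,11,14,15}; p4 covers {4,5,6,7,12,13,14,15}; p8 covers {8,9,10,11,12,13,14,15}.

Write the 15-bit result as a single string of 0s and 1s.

000111110101010

Place data at non-parity positions: p1 p2 0 p4 1 1 1 p8 0 1 0 1 0 1 0
p1 (pos 1,3,5,7,9,11,13,15): XOR of data positions = 0⊕1⊕1⊕0⊕0⊕0⊕0 = 0
p2 (pos 2,3,6,7,10,11,14,15): XOR of data positions = 0⊕1⊕1⊕1⊕0⊕1⊕0 = 0
p4 (pos 4,5,6,7,12,13,14,15): XOR of data positions = 1⊕1⊕1⊕1⊕0⊕1⊕0 = 1
p8 (pos 8,9,10,11,12,13,14,15): XOR of data positions = 0⊕1⊕0⊕1⊕0⊕1⊕0 = 1
Codeword: 000111110101010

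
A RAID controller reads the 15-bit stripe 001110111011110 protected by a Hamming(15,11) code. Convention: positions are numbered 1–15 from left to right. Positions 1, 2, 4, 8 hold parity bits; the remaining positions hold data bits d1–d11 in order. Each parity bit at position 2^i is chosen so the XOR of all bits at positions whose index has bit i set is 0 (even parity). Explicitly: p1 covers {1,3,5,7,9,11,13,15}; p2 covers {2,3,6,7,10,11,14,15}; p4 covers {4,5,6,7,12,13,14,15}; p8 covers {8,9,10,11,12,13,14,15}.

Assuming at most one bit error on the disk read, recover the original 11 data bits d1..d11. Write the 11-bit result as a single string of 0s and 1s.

s1 (pos 1,3,5,7,9,11,13,15): 0⊕1⊕1⊕1⊕1⊕1⊕1⊕0 = 0
s2 (pos 2,3,6,7,10,11,14,15): 0⊕1⊕0⊕1⊕0⊕1⊕1⊕0 = 0
s4 (pos 4,5,6,7,12,13,14,15): 1⊕1⊕0⊕1⊕1⊕1⊕1⊕0 = 0
s8 (pos 8,9,10,11,12,13,14,15): 1⊕1⊕0⊕1⊕1⊕1⊕1⊕0 = 0
Syndrome s8…s1 = 0000 → no error.
Read data bits from positions 3,5,6,7,9,10,11,12,13,14,15: 11011011110

11011011110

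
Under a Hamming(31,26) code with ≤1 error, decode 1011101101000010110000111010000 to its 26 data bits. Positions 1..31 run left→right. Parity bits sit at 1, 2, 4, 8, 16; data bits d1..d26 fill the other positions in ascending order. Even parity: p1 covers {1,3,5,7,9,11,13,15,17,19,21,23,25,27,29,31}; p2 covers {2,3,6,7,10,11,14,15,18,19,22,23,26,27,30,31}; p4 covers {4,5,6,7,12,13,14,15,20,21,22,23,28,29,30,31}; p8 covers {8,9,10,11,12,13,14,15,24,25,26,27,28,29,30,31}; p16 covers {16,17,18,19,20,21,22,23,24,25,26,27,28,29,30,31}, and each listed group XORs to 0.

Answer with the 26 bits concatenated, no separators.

11000100001110000111010000

s1 (pos 1,3,5,7,9,11,13,15,17,19,21,23,25,27,29,31): 1⊕1⊕1⊕1⊕0⊕0⊕0⊕1⊕1⊕0⊕0⊕1⊕1⊕1⊕0⊕0 = 1
s2 (pos 2,3,6,7,10,11,14,15,18,19,22,23,26,27,30,31): 0⊕1⊕0⊕1⊕1⊕0⊕0⊕1⊕1⊕0⊕0⊕1⊕0⊕1⊕0⊕0 = 1
s4 (pos 4,5,6,7,12,13,14,15,20,21,22,23,28,29,30,31): 1⊕1⊕0⊕1⊕0⊕0⊕0⊕1⊕0⊕0⊕0⊕1⊕0⊕0⊕0⊕0 = 1
s8 (pos 8,9,10,11,12,13,14,15,24,25,26,27,28,29,30,31): 1⊕0⊕1⊕0⊕0⊕0⊕0⊕1⊕1⊕1⊕0⊕1⊕0⊕0⊕0⊕0 = 0
s16 (pos 16,17,18,19,20,21,22,23,24,25,26,27,28,29,30,31): 0⊕1⊕1⊕0⊕0⊕0⊕0⊕1⊕1⊕1⊕0⊕1⊕0⊕0⊕0⊕0 = 0
Syndrome s16…s1 = 00111 → error at position 7.
Flip position 7: 1011101101000010110000111010000 → 1011100101000010110000111010000
Read data bits from positions 3,5,6,7,9,10,11,12,13,14,15,17,18,19,20,21,22,23,24,25,26,27,28,29,30,31: 11000100001110000111010000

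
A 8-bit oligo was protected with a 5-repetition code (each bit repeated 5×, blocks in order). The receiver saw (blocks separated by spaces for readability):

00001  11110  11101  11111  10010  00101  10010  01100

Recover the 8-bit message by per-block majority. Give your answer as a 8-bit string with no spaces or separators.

Block 1 (00001): 1 one → 0
Block 2 (11110): 4 ones → 1
Block 3 (11101): 4 ones → 1
Block 4 (11111): 5 ones → 1
Block 5 (10010): 2 ones → 0
Block 6 (00101): 2 ones → 0
Block 7 (10010): 2 ones → 0
Block 8 (01100): 2 ones → 0

01110000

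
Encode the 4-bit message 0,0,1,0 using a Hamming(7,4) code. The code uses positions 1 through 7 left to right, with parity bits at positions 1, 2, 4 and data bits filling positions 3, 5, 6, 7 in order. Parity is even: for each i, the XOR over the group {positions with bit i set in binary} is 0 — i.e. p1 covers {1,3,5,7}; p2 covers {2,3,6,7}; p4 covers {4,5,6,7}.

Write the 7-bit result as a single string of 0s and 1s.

Place data at non-parity positions: p1 p2 0 p4 0 1 0
p1 (pos 1,3,5,7): XOR of data positions = 0⊕0⊕0 = 0
p2 (pos 2,3,6,7): XOR of data positions = 0⊕1⊕0 = 1
p4 (pos 4,5,6,7): XOR of data positions = 0⊕1⊕0 = 1
Codeword: 0101010

0101010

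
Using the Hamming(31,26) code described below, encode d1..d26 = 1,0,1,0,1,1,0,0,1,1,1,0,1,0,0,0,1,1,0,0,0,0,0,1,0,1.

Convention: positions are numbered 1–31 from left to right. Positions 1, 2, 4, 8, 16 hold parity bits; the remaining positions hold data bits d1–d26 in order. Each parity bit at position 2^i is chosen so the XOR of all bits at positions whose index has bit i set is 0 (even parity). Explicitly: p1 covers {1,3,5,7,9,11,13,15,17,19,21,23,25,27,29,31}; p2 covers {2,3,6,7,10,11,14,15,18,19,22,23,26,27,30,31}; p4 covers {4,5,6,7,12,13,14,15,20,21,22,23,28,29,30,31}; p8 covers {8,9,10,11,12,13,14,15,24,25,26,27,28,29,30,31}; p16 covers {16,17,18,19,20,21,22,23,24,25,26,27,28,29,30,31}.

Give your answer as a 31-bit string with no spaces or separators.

Place data at non-parity positions: p1 p2 1 p4 0 1 0 p8 1 1 0 0 1 1 1 p16 0 1 0 0 0 1 1 0 0 0 0 0 1 0 1
p1 (pos 1,3,5,7,9,11,13,15,17,19,21,23,25,27,29,31): XOR of data positions = 1⊕0⊕0⊕1⊕0⊕1⊕1⊕0⊕0⊕0⊕1⊕0⊕0⊕1⊕1 = 1
p2 (pos 2,3,6,7,10,11,14,15,18,19,22,23,26,27,30,31): XOR of data positions = 1⊕1⊕0⊕1⊕0⊕1⊕1⊕1⊕0⊕1⊕1⊕0⊕0⊕0⊕1 = 1
p4 (pos 4,5,6,7,12,13,14,15,20,21,22,23,28,29,30,31): XOR of data positions = 0⊕1⊕0⊕0⊕1⊕1⊕1⊕0⊕0⊕1⊕1⊕0⊕1⊕0⊕1 = 0
p8 (pos 8,9,10,11,12,13,14,15,24,25,26,27,28,29,30,31): XOR of data positions = 1⊕1⊕0⊕0⊕1⊕1⊕1⊕0⊕0⊕0⊕0⊕0⊕1⊕0⊕1 = 1
p16 (pos 16,17,18,19,20,21,22,23,24,25,26,27,28,29,30,31): XOR of data positions = 0⊕1⊕0⊕0⊕0⊕1⊕1⊕0⊕0⊕0⊕0⊕0⊕1⊕0⊕1 = 1
Codeword: 1110010111001111010001100000101

1110010111001111010001100000101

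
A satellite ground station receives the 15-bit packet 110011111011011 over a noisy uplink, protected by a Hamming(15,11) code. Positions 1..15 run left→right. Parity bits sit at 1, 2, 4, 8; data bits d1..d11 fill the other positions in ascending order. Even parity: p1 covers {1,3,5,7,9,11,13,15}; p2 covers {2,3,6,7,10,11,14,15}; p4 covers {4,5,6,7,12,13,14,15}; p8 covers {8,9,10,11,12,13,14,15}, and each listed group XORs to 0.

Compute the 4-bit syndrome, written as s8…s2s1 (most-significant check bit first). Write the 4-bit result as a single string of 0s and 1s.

s1 (pos 1,3,5,7,9,11,13,15): 1⊕0⊕1⊕1⊕1⊕1⊕0⊕1 = 0
s2 (pos 2,3,6,7,10,11,14,15): 1⊕0⊕1⊕1⊕0⊕1⊕1⊕1 = 0
s4 (pos 4,5,6,7,12,13,14,15): 0⊕1⊕1⊕1⊕1⊕0⊕1⊕1 = 0
s8 (pos 8,9,10,11,12,13,14,15): 1⊕1⊕0⊕1⊕1⊕0⊕1⊕1 = 0
Syndrome s8…s1 = 0000 → no error.

0000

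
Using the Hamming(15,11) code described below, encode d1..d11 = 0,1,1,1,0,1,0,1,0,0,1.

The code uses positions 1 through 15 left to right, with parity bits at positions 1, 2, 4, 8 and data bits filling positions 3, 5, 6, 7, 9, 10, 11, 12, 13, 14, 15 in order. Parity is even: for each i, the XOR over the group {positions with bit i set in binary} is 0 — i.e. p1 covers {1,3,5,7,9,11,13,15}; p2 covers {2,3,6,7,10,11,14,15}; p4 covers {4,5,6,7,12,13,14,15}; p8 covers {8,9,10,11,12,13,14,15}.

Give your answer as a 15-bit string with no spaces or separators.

Place data at non-parity positions: p1 p2 0 p4 1 1 1 p8 0 1 0 1 0 0 1
p1 (pos 1,3,5,7,9,11,13,15): XOR of data positions = 0⊕1⊕1⊕0⊕0⊕0⊕1 = 1
p2 (pos 2,3,6,7,10,11,14,15): XOR of data positions = 0⊕1⊕1⊕1⊕0⊕0⊕1 = 0
p4 (pos 4,5,6,7,12,13,14,15): XOR of data positions = 1⊕1⊕1⊕1⊕0⊕0⊕1 = 1
p8 (pos 8,9,10,11,12,13,14,15): XOR of data positions = 0⊕1⊕0⊕1⊕0⊕0⊕1 = 1
Codeword: 100111110101001

100111110101001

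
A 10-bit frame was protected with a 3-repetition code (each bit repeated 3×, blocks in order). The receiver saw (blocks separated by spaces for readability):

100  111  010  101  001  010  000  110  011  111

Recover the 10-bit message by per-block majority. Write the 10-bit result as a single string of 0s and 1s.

Block 1 (100): 1 one → 0
Block 2 (111): 3 ones → 1
Block 3 (010): 1 one → 0
Block 4 (101): 2 ones → 1
Block 5 (001): 1 one → 0
Block 6 (010): 1 one → 0
Block 7 (000): 0 ones → 0
Block 8 (110): 2 ones → 1
Block 9 (011): 2 ones → 1
Block 10 (111): 3 ones → 1

0101000111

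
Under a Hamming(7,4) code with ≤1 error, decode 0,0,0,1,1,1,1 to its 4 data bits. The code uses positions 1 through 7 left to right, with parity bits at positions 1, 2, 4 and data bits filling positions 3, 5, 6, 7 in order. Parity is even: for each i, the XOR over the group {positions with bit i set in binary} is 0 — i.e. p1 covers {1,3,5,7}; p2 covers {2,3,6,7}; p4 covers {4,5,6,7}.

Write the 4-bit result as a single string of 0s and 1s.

s1 (pos 1,3,5,7): 0⊕0⊕1⊕1 = 0
s2 (pos 2,3,6,7): 0⊕0⊕1⊕1 = 0
s4 (pos 4,5,6,7): 1⊕1⊕1⊕1 = 0
Syndrome s4…s1 = 000 → no error.
Read data bits from positions 3,5,6,7: 0111

0111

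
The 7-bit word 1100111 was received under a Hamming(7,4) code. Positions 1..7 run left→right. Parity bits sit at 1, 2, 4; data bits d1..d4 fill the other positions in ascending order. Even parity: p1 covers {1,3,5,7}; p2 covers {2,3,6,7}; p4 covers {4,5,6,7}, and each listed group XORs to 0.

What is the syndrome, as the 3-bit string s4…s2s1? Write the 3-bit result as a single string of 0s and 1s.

s1 (pos 1,3,5,7): 1⊕0⊕1⊕1 = 1
s2 (pos 2,3,6,7): 1⊕0⊕1⊕1 = 1
s4 (pos 4,5,6,7): 0⊕1⊕1⊕1 = 1
Syndrome s4…s1 = 111 → error at position 7.

111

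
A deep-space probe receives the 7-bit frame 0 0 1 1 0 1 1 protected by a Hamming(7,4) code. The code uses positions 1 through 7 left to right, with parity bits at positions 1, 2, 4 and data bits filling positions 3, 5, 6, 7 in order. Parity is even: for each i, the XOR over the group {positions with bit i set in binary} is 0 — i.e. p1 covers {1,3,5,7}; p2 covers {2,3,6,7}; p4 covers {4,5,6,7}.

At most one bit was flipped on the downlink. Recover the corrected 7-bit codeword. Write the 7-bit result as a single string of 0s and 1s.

0011001

s1 (pos 1,3,5,7): 0⊕1⊕0⊕1 = 0
s2 (pos 2,3,6,7): 0⊕1⊕1⊕1 = 1
s4 (pos 4,5,6,7): 1⊕0⊕1⊕1 = 1
Syndrome s4…s1 = 110 → error at position 6.
Flip position 6: 0011011 → 0011001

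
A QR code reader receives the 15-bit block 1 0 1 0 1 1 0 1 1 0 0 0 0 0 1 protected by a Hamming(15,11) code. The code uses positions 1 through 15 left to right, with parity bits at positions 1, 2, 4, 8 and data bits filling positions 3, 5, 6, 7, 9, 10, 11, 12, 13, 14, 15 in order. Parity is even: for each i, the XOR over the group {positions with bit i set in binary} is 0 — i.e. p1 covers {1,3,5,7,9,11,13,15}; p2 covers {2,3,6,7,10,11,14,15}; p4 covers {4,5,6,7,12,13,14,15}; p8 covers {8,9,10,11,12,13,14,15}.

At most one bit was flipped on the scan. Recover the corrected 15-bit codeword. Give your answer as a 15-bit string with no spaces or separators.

101011011000000

s1 (pos 1,3,5,7,9,11,13,15): 1⊕1⊕1⊕0⊕1⊕0⊕0⊕1 = 1
s2 (pos 2,3,6,7,10,11,14,15): 0⊕1⊕1⊕0⊕0⊕0⊕0⊕1 = 1
s4 (pos 4,5,6,7,12,13,14,15): 0⊕1⊕1⊕0⊕0⊕0⊕0⊕1 = 1
s8 (pos 8,9,10,11,12,13,14,15): 1⊕1⊕0⊕0⊕0⊕0⊕0⊕1 = 1
Syndrome s8…s1 = 1111 → error at position 15.
Flip position 15: 101011011000001 → 101011011000000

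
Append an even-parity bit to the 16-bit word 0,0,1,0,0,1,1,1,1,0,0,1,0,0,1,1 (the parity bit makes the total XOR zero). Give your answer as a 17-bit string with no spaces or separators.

XOR of the 16 data bits: 0⊕0⊕1⊕0⊕0⊕1⊕1⊕1⊕1⊕0⊕0⊕1⊕0⊕0⊕1⊕1 = 0
Parity bit = 0 (so all 17 bits XOR to 0).

00100111100100110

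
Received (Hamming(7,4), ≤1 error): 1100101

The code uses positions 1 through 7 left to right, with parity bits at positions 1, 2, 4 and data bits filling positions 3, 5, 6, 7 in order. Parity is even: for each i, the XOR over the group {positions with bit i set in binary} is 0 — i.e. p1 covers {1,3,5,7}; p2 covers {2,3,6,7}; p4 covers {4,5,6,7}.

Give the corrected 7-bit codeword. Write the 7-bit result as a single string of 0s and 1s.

0100101

s1 (pos 1,3,5,7): 1⊕0⊕1⊕1 = 1
s2 (pos 2,3,6,7): 1⊕0⊕0⊕1 = 0
s4 (pos 4,5,6,7): 0⊕1⊕0⊕1 = 0
Syndrome s4…s1 = 001 → error at position 1.
Flip position 1: 1100101 → 0100101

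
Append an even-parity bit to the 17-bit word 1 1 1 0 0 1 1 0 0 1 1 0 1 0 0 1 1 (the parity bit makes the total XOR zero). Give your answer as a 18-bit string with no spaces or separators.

XOR of the 17 data bits: 1⊕1⊕1⊕0⊕0⊕1⊕1⊕0⊕0⊕1⊕1⊕0⊕1⊕0⊕0⊕1⊕1 = 0
Parity bit = 0 (so all 18 bits XOR to 0).

111001100110100110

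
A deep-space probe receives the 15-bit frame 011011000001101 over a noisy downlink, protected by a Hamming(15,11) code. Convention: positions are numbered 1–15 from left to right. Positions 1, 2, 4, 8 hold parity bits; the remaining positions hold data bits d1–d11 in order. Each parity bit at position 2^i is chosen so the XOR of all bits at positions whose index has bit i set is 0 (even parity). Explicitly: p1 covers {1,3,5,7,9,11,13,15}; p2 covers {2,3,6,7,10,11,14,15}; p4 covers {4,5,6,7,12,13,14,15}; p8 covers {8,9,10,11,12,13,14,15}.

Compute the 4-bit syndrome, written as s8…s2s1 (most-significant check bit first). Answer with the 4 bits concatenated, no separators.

s1 (pos 1,3,5,7,9,11,13,15): 0⊕1⊕1⊕0⊕0⊕0⊕1⊕1 = 0
s2 (pos 2,3,6,7,10,11,14,15): 1⊕1⊕1⊕0⊕0⊕0⊕0⊕1 = 0
s4 (pos 4,5,6,7,12,13,14,15): 0⊕1⊕1⊕0⊕1⊕1⊕0⊕1 = 1
s8 (pos 8,9,10,11,12,13,14,15): 0⊕0⊕0⊕0⊕1⊕1⊕0⊕1 = 1
Syndrome s8…s1 = 1100 → error at position 12.

1100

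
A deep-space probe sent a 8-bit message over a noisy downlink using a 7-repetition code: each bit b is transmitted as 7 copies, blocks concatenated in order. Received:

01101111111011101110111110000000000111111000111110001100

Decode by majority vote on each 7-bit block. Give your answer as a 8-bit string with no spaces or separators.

Block 1 (0110111): 5 ones → 1
Block 2 (1111011): 6 ones → 1
Block 3 (1011101): 5 ones → 1
Block 4 (1111000): 4 ones → 1
Block 5 (0000000): 0 ones → 0
Block 6 (1111110): 6 ones → 1
Block 7 (0011111): 5 ones → 1
Block 8 (0001100): 2 ones → 0

11110110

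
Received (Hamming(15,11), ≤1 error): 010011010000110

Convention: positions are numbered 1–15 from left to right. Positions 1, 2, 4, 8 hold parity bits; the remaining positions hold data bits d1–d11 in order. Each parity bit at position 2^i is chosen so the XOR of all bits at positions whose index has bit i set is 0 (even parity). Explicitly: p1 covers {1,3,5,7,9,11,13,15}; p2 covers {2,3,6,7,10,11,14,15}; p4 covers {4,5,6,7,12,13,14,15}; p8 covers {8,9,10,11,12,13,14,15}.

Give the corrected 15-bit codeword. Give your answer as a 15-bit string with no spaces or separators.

010011010100110

s1 (pos 1,3,5,7,9,11,13,15): 0⊕0⊕1⊕0⊕0⊕0⊕1⊕0 = 0
s2 (pos 2,3,6,7,10,11,14,15): 1⊕0⊕1⊕0⊕0⊕0⊕1⊕0 = 1
s4 (pos 4,5,6,7,12,13,14,15): 0⊕1⊕1⊕0⊕0⊕1⊕1⊕0 = 0
s8 (pos 8,9,10,11,12,13,14,15): 1⊕0⊕0⊕0⊕0⊕1⊕1⊕0 = 1
Syndrome s8…s1 = 1010 → error at position 10.
Flip position 10: 010011010000110 → 010011010100110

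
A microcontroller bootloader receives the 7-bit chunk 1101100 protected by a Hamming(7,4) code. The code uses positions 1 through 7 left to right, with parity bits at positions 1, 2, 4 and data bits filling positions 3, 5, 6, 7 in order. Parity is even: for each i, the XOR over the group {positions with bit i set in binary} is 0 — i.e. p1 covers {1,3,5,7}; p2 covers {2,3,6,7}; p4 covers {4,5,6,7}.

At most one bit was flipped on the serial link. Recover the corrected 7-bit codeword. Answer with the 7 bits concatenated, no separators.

s1 (pos 1,3,5,7): 1⊕0⊕1⊕0 = 0
s2 (pos 2,3,6,7): 1⊕0⊕0⊕0 = 1
s4 (pos 4,5,6,7): 1⊕1⊕0⊕0 = 0
Syndrome s4…s1 = 010 → error at position 2.
Flip position 2: 1101100 → 1001100

1001100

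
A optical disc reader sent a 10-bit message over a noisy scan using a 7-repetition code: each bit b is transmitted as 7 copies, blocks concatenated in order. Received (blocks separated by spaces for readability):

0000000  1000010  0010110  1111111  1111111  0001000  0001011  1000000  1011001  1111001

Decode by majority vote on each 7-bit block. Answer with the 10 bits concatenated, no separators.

0001100011

Block 1 (0000000): 0 ones → 0
Block 2 (1000010): 2 ones → 0
Block 3 (0010110): 3 ones → 0
Block 4 (1111111): 7 ones → 1
Block 5 (1111111): 7 ones → 1
Block 6 (0001000): 1 one → 0
Block 7 (0001011): 3 ones → 0
Block 8 (1000000): 1 one → 0
Block 9 (1011001): 4 ones → 1
Block 10 (1111001): 5 ones → 1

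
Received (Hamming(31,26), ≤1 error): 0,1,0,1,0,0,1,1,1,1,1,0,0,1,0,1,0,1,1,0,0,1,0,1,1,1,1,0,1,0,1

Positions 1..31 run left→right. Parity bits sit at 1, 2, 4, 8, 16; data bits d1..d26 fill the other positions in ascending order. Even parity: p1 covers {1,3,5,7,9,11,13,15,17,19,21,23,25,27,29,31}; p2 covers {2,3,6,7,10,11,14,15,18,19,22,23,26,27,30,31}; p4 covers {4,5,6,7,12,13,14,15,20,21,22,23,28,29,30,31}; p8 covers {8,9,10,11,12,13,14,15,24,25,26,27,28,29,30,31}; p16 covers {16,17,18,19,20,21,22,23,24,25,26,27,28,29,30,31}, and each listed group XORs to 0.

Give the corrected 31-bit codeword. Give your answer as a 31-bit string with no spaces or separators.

s1 (pos 1,3,5,7,9,11,13,15,17,19,21,23,25,27,29,31): 0⊕0⊕0⊕1⊕1⊕1⊕0⊕0⊕0⊕1⊕0⊕0⊕1⊕1⊕1⊕1 = 0
s2 (pos 2,3,6,7,10,11,14,15,18,19,22,23,26,27,30,31): 1⊕0⊕0⊕1⊕1⊕1⊕1⊕0⊕1⊕1⊕1⊕0⊕1⊕1⊕0⊕1 = 1
s4 (pos 4,5,6,7,12,13,14,15,20,21,22,23,28,29,30,31): 1⊕0⊕0⊕1⊕0⊕0⊕1⊕0⊕0⊕0⊕1⊕0⊕0⊕1⊕0⊕1 = 0
s8 (pos 8,9,10,11,12,13,14,15,24,25,26,27,28,29,30,31): 1⊕1⊕1⊕1⊕0⊕0⊕1⊕0⊕1⊕1⊕1⊕1⊕0⊕1⊕0⊕1 = 1
s16 (pos 16,17,18,19,20,21,22,23,24,25,26,27,28,29,30,31): 1⊕0⊕1⊕1⊕0⊕0⊕1⊕0⊕1⊕1⊕1⊕1⊕0⊕1⊕0⊕1 = 0
Syndrome s16…s1 = 01010 → error at position 10.
Flip position 10: 0101001111100101011001011110101 → 0101001110100101011001011110101

0101001110100101011001011110101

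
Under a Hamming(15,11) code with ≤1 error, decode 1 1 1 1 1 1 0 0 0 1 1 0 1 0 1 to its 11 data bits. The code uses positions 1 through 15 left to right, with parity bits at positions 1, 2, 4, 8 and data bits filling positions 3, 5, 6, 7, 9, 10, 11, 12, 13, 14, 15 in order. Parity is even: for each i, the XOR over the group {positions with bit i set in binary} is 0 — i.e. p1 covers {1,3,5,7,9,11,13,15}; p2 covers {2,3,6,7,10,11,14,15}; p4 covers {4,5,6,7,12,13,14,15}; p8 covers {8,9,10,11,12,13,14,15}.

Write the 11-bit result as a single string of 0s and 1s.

s1 (pos 1,3,5,7,9,11,13,15): 1⊕1⊕1⊕0⊕0⊕1⊕1⊕1 = 0
s2 (pos 2,3,6,7,10,11,14,15): 1⊕1⊕1⊕0⊕1⊕1⊕0⊕1 = 0
s4 (pos 4,5,6,7,12,13,14,15): 1⊕1⊕1⊕0⊕0⊕1⊕0⊕1 = 1
s8 (pos 8,9,10,11,12,13,14,15): 0⊕0⊕1⊕1⊕0⊕1⊕0⊕1 = 0
Syndrome s8…s1 = 0100 → error at position 4.
Flip position 4: 111111000110101 → 111011000110101
Read data bits from positions 3,5,6,7,9,10,11,12,13,14,15: 11100110101

11100110101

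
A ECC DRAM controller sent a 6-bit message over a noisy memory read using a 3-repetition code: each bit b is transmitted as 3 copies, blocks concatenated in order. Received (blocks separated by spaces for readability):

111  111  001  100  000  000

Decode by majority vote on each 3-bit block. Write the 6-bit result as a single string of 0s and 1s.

110000

Block 1 (111): 3 ones → 1
Block 2 (111): 3 ones → 1
Block 3 (001): 1 one → 0
Block 4 (100): 1 one → 0
Block 5 (000): 0 ones → 0
Block 6 (000): 0 ones → 0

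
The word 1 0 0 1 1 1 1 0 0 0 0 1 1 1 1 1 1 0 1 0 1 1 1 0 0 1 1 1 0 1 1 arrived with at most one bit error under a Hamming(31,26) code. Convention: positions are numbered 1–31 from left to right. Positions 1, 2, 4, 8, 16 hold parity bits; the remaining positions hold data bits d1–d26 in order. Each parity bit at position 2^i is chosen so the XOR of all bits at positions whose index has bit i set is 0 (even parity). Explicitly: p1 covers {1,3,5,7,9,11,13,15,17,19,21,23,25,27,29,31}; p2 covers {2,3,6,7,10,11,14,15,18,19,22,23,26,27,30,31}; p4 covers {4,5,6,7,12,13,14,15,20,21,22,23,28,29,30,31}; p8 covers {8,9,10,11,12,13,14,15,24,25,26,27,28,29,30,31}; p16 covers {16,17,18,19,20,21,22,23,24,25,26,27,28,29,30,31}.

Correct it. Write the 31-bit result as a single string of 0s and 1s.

s1 (pos 1,3,5,7,9,11,13,15,17,19,21,23,25,27,29,31): 1⊕0⊕1⊕1⊕0⊕0⊕1⊕1⊕1⊕1⊕1⊕1⊕0⊕1⊕0⊕1 = 1
s2 (pos 2,3,6,7,10,11,14,15,18,19,22,23,26,27,30,31): 0⊕0⊕1⊕1⊕0⊕0⊕1⊕1⊕0⊕1⊕1⊕1⊕1⊕1⊕1⊕1 = 1
s4 (pos 4,5,6,7,12,13,14,15,20,21,22,23,28,29,30,31): 1⊕1⊕1⊕1⊕1⊕1⊕1⊕1⊕0⊕1⊕1⊕1⊕1⊕0⊕1⊕1 = 0
s8 (pos 8,9,10,11,12,13,14,15,24,25,26,27,28,29,30,31): 0⊕0⊕0⊕0⊕1⊕1⊕1⊕1⊕0⊕0⊕1⊕1⊕1⊕0⊕1⊕1 = 1
s16 (pos 16,17,18,19,20,21,22,23,24,25,26,27,28,29,30,31): 1⊕1⊕0⊕1⊕0⊕1⊕1⊕1⊕0⊕0⊕1⊕1⊕1⊕0⊕1⊕1 = 1
Syndrome s16…s1 = 11011 → error at position 27.
Flip position 27: 1001111000011111101011100111011 → 1001111000011111101011100101011

1001111000011111101011100101011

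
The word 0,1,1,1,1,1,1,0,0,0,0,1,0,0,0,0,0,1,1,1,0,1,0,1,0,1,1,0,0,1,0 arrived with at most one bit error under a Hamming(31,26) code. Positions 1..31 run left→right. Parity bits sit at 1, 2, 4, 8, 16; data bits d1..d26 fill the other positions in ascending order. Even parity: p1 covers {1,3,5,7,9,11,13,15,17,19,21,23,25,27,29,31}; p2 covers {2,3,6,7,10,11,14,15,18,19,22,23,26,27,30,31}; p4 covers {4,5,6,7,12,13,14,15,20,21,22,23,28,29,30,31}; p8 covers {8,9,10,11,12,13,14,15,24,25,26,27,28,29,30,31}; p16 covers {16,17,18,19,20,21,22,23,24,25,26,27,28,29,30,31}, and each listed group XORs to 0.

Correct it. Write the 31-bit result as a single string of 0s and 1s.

0111111010010000011101010110010

s1 (pos 1,3,5,7,9,11,13,15,17,19,21,23,25,27,29,31): 0⊕1⊕1⊕1⊕0⊕0⊕0⊕0⊕0⊕1⊕0⊕0⊕0⊕1⊕0⊕0 = 1
s2 (pos 2,3,6,7,10,11,14,15,18,19,22,23,26,27,30,31): 1⊕1⊕1⊕1⊕0⊕0⊕0⊕0⊕1⊕1⊕1⊕0⊕1⊕1⊕1⊕0 = 0
s4 (pos 4,5,6,7,12,13,14,15,20,21,22,23,28,29,30,31): 1⊕1⊕1⊕1⊕1⊕0⊕0⊕0⊕1⊕0⊕1⊕0⊕0⊕0⊕1⊕0 = 0
s8 (pos 8,9,10,11,12,13,14,15,24,25,26,27,28,29,30,31): 0⊕0⊕0⊕0⊕1⊕0⊕0⊕0⊕1⊕0⊕1⊕1⊕0⊕0⊕1⊕0 = 1
s16 (pos 16,17,18,19,20,21,22,23,24,25,26,27,28,29,30,31): 0⊕0⊕1⊕1⊕1⊕0⊕1⊕0⊕1⊕0⊕1⊕1⊕0⊕0⊕1⊕0 = 0
Syndrome s16…s1 = 01001 → error at position 9.
Flip position 9: 0111111000010000011101010110010 → 0111111010010000011101010110010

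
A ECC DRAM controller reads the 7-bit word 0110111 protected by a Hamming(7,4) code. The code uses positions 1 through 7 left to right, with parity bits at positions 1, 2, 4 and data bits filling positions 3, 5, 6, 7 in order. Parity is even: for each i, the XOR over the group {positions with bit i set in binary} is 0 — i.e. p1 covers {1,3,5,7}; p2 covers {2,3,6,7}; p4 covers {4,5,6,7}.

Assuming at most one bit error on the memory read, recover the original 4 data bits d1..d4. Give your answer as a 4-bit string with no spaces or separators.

1011

s1 (pos 1,3,5,7): 0⊕1⊕1⊕1 = 1
s2 (pos 2,3,6,7): 1⊕1⊕1⊕1 = 0
s4 (pos 4,5,6,7): 0⊕1⊕1⊕1 = 1
Syndrome s4…s1 = 101 → error at position 5.
Flip position 5: 0110111 → 0110011
Read data bits from positions 3,5,6,7: 1011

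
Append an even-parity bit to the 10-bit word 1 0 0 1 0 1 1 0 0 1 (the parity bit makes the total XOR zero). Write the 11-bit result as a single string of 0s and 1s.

XOR of the 10 data bits: 1⊕0⊕0⊕1⊕0⊕1⊕1⊕0⊕0⊕1 = 1
Parity bit = 1 (so all 11 bits XOR to 0).

10010110011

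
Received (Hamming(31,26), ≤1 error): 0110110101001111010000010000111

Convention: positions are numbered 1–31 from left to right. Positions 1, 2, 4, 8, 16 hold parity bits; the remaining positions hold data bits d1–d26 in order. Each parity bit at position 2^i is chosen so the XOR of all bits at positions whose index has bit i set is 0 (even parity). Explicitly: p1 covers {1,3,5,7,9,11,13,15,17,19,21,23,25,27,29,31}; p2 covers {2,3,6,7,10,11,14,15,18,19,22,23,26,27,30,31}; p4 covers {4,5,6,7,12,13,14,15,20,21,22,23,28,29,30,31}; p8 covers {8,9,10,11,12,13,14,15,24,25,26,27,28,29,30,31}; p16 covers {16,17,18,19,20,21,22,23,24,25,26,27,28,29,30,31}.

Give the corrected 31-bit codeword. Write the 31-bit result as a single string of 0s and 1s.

0110110100001111010000010000111

s1 (pos 1,3,5,7,9,11,13,15,17,19,21,23,25,27,29,31): 0⊕1⊕1⊕0⊕0⊕0⊕1⊕1⊕0⊕0⊕0⊕0⊕0⊕0⊕1⊕1 = 0
s2 (pos 2,3,6,7,10,11,14,15,18,19,22,23,26,27,30,31): 1⊕1⊕1⊕0⊕1⊕0⊕1⊕1⊕1⊕0⊕0⊕0⊕0⊕0⊕1⊕1 = 1
s4 (pos 4,5,6,7,12,13,14,15,20,21,22,23,28,29,30,31): 0⊕1⊕1⊕0⊕0⊕1⊕1⊕1⊕0⊕0⊕0⊕0⊕0⊕1⊕1⊕1 = 0
s8 (pos 8,9,10,11,12,13,14,15,24,25,26,27,28,29,30,31): 1⊕0⊕1⊕0⊕0⊕1⊕1⊕1⊕1⊕0⊕0⊕0⊕0⊕1⊕1⊕1 = 1
s16 (pos 16,17,18,19,20,21,22,23,24,25,26,27,28,29,30,31): 1⊕0⊕1⊕0⊕0⊕0⊕0⊕0⊕1⊕0⊕0⊕0⊕0⊕1⊕1⊕1 = 0
Syndrome s16…s1 = 01010 → error at position 10.
Flip position 10: 0110110101001111010000010000111 → 0110110100001111010000010000111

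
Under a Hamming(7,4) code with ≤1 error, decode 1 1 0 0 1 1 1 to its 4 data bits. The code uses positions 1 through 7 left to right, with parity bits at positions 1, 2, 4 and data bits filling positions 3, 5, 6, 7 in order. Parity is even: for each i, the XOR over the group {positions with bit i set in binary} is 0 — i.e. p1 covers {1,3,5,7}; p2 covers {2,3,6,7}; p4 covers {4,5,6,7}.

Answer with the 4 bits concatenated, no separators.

s1 (pos 1,3,5,7): 1⊕0⊕1⊕1 = 1
s2 (pos 2,3,6,7): 1⊕0⊕1⊕1 = 1
s4 (pos 4,5,6,7): 0⊕1⊕1⊕1 = 1
Syndrome s4…s1 = 111 → error at position 7.
Flip position 7: 1100111 → 1100110
Read data bits from positions 3,5,6,7: 0110

0110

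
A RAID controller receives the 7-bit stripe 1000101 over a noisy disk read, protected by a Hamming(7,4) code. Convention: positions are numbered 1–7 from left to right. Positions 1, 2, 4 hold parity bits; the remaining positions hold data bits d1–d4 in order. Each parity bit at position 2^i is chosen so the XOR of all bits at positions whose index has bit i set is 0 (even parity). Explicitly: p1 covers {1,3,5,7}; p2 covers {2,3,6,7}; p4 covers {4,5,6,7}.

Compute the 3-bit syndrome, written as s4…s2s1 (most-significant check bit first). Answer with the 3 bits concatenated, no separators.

011

s1 (pos 1,3,5,7): 1⊕0⊕1⊕1 = 1
s2 (pos 2,3,6,7): 0⊕0⊕0⊕1 = 1
s4 (pos 4,5,6,7): 0⊕1⊕0⊕1 = 0
Syndrome s4…s1 = 011 → error at position 3.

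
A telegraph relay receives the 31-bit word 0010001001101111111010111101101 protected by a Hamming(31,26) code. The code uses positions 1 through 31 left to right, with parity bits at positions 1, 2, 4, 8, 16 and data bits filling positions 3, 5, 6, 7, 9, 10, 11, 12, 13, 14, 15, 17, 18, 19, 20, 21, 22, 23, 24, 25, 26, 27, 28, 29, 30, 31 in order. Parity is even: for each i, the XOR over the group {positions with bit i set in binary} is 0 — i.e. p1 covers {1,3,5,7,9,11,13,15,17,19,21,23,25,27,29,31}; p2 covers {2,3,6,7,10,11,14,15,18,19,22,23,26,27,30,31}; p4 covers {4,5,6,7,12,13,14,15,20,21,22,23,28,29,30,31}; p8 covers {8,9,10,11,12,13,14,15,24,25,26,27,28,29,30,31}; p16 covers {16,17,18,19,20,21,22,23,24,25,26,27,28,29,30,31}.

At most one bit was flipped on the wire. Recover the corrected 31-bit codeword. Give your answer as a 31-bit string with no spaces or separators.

0010001001101011111010111101101

s1 (pos 1,3,5,7,9,11,13,15,17,19,21,23,25,27,29,31): 0⊕1⊕0⊕1⊕0⊕1⊕1⊕1⊕1⊕1⊕1⊕1⊕1⊕0⊕1⊕1 = 0
s2 (pos 2,3,6,7,10,11,14,15,18,19,22,23,26,27,30,31): 0⊕1⊕0⊕1⊕1⊕1⊕1⊕1⊕1⊕1⊕0⊕1⊕1⊕0⊕0⊕1 = 1
s4 (pos 4,5,6,7,12,13,14,15,20,21,22,23,28,29,30,31): 0⊕0⊕0⊕1⊕0⊕1⊕1⊕1⊕0⊕1⊕0⊕1⊕1⊕1⊕0⊕1 = 1
s8 (pos 8,9,10,11,12,13,14,15,24,25,26,27,28,29,30,31): 0⊕0⊕1⊕1⊕0⊕1⊕1⊕1⊕1⊕1⊕1⊕0⊕1⊕1⊕0⊕1 = 1
s16 (pos 16,17,18,19,20,21,22,23,24,25,26,27,28,29,30,31): 1⊕1⊕1⊕1⊕0⊕1⊕0⊕1⊕1⊕1⊕1⊕0⊕1⊕1⊕0⊕1 = 0
Syndrome s16…s1 = 01110 → error at position 14.
Flip position 14: 0010001001101111111010111101101 → 0010001001101011111010111101101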